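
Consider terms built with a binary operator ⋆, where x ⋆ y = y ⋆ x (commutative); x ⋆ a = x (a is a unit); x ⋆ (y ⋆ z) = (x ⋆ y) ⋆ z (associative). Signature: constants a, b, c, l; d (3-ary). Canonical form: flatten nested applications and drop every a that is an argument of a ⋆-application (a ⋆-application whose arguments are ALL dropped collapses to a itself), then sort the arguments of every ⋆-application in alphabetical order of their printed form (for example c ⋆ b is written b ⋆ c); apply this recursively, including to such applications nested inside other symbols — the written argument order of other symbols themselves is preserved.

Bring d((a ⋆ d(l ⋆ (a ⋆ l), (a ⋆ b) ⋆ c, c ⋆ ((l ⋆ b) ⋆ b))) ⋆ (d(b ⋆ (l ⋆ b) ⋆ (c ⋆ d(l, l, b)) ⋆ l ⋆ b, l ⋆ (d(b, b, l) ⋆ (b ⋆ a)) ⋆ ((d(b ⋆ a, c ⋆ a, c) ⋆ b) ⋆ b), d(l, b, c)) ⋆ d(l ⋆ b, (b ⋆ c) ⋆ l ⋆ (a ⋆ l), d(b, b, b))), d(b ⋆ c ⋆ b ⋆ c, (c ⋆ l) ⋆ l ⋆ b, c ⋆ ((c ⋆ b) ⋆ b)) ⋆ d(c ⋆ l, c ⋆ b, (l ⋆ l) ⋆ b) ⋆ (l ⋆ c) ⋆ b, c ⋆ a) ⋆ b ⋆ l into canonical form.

Answer: b ⋆ d(d(b ⋆ b ⋆ b ⋆ c ⋆ d(l, l, b) ⋆ l ⋆ l, b ⋆ b ⋆ b ⋆ d(b, b, l) ⋆ d(b, c, c) ⋆ l, d(l, b, c)) ⋆ d(b ⋆ l, b ⋆ c ⋆ l ⋆ l, d(b, b, b)) ⋆ d(l ⋆ l, b ⋆ c, b ⋆ b ⋆ c ⋆ l), b ⋆ c ⋆ d(b ⋆ b ⋆ c ⋆ c, b ⋆ c ⋆ l ⋆ l, b ⋆ b ⋆ c ⋆ c) ⋆ d(c ⋆ l, b ⋆ c, b ⋆ l ⋆ l) ⋆ l, c) ⋆ l

Derivation:
Simplify inside:  d((a ⋆ d(l ⋆ (a ⋆ l), (a ⋆ b) ⋆ c, c ⋆ ((l ⋆ b) ⋆ b))) ⋆ (d(b ⋆ (l ⋆ b) ⋆ (c ⋆ d(l, l, b)) ⋆ l ⋆ b, l ⋆ (d(b, b, l) ⋆ (b ⋆ a)) ⋆ ((d(b ⋆ a, c ⋆ a, c) ⋆ b) ⋆ b), d(l, b, c)) ⋆ d(l ⋆ b, (b ⋆ c) ⋆ l ⋆ (a ⋆ l), d(b, b, b))), d(b ⋆ c ⋆ b ⋆ c, (c ⋆ l) ⋆ l ⋆ b, c ⋆ ((c ⋆ b) ⋆ b)) ⋆ d(c ⋆ l, c ⋆ b, (l ⋆ l) ⋆ b) ⋆ (l ⋆ c) ⋆ b, c ⋆ a)  →  d(d(b ⋆ b ⋆ b ⋆ c ⋆ d(l, l, b) ⋆ l ⋆ l, b ⋆ b ⋆ b ⋆ d(b, b, l) ⋆ d(b, c, c) ⋆ l, d(l, b, c)) ⋆ d(b ⋆ l, b ⋆ c ⋆ l ⋆ l, d(b, b, b)) ⋆ d(l ⋆ l, b ⋆ c, b ⋆ b ⋆ c ⋆ l), b ⋆ c ⋆ d(b ⋆ b ⋆ c ⋆ c, b ⋆ c ⋆ l ⋆ l, b ⋆ b ⋆ c ⋆ c) ⋆ d(c ⋆ l, b ⋆ c, b ⋆ l ⋆ l) ⋆ l, c)
Sort:  b ⋆ d(d(b ⋆ b ⋆ b ⋆ c ⋆ d(l, l, b) ⋆ l ⋆ l, b ⋆ b ⋆ b ⋆ d(b, b, l) ⋆ d(b, c, c) ⋆ l, d(l, b, c)) ⋆ d(b ⋆ l, b ⋆ c ⋆ l ⋆ l, d(b, b, b)) ⋆ d(l ⋆ l, b ⋆ c, b ⋆ b ⋆ c ⋆ l), b ⋆ c ⋆ d(b ⋆ b ⋆ c ⋆ c, b ⋆ c ⋆ l ⋆ l, b ⋆ b ⋆ c ⋆ c) ⋆ d(c ⋆ l, b ⋆ c, b ⋆ l ⋆ l) ⋆ l, c) ⋆ l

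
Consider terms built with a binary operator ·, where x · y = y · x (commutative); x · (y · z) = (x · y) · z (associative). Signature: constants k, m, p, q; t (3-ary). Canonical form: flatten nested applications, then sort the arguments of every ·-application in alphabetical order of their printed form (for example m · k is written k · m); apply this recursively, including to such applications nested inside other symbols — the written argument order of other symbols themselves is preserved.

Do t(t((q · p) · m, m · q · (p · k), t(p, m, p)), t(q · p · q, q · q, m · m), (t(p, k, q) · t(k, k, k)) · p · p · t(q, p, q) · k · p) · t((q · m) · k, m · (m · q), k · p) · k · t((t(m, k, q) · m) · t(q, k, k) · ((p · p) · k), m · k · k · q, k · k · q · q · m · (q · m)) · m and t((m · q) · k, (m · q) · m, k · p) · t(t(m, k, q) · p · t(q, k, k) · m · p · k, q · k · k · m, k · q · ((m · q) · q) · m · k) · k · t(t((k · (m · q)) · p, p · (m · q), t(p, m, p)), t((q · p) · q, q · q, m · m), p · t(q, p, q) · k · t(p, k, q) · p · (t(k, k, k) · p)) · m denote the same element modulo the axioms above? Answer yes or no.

Answer: no — k · m · t(k · m · p · p · t(m, k, q) · t(q, k, k), k · k · m · q, k · k · m · m · q · q · q) · t(k · m · q, m · m · q, k · p) · t(t(m · p · q, k · m · p · q, t(p, m, p)), t(p · q · q, q · q, m · m), k · p · p · p · t(k, k, k) · t(p, k, q) · t(q, p, q)) vs k · m · t(k · m · p · p · t(m, k, q) · t(q, k, k), k · k · m · q, k · k · m · m · q · q · q) · t(k · m · q, m · m · q, k · p) · t(t(k · m · p · q, m · p · q, t(p, m, p)), t(p · q · q, q · q, m · m), k · p · p · p · t(k, k, k) · t(p, k, q) · t(q, p, q))

Derivation:
Left:  t(t((q · p) · m, m · q · (p · k), t(p, m, p)), t(q · p · q, q · q, m · m), (t(p, k, q) · t(k, k, k)) · p · p · t(q, p, q) · k · p) · t((q · m) · k, m · (m · q), k · p) · k · t((t(m, k, q) · m) · t(q, k, k) · ((p · p) · k), m · k · k · q, k · k · q · q · m · (q · m)) · m
  Canonicalize subterm:  t(t((q · p) · m, m · q · (p · k), t(p, m, p)), t(q · p · q, q · q, m · m), (t(p, k, q) · t(k, k, k)) · p · p · t(q, p, q) · k · p)  →  t(t(m · p · q, k · m · p · q, t(p, m, p)), t(p · q · q, q · q, m · m), k · p · p · p · t(k, k, k) · t(p, k, q) · t(q, p, q))
  Canonicalize subterm:  t((q · m) · k, m · (m · q), k · p)  →  t(k · m · q, m · m · q, k · p)
  Canonicalize subterm:  t((t(m, k, q) · m) · t(q, k, k) · ((p · p) · k), m · k · k · q, k · k · q · q · m · (q · m))  →  t(k · m · p · p · t(m, k, q) · t(q, k, k), k · k · m · q, k · k · m · m · q · q · q)
  Sort:  k · m · t(k · m · p · p · t(m, k, q) · t(q, k, k), k · k · m · q, k · k · m · m · q · q · q) · t(k · m · q, m · m · q, k · p) · t(t(m · p · q, k · m · p · q, t(p, m, p)), t(p · q · q, q · q, m · m), k · p · p · p · t(k, k, k) · t(p, k, q) · t(q, p, q))
Right:  t((m · q) · k, (m · q) · m, k · p) · t(t(m, k, q) · p · t(q, k, k) · m · p · k, q · k · k · m, k · q · ((m · q) · q) · m · k) · k · t(t((k · (m · q)) · p, p · (m · q), t(p, m, p)), t((q · p) · q, q · q, m · m), p · t(q, p, q) · k · t(p, k, q) · p · (t(k, k, k) · p)) · m
  Inside:  t((m · q) · k, (m · q) · m, k · p)  →  t(k · m · q, m · m · q, k · p)
  Canonicalize subterm:  t(t(m, k, q) · p · t(q, k, k) · m · p · k, q · k · k · m, k · q · ((m · q) · q) · m · k)  →  t(k · m · p · p · t(m, k, q) · t(q, k, k), k · k · m · q, k · k · m · m · q · q · q)
  Canonicalize subterm:  t(t((k · (m · q)) · p, p · (m · q), t(p, m, p)), t((q · p) · q, q · q, m · m), p · t(q, p, q) · k · t(p, k, q) · p · (t(k, k, k) · p))  →  t(t(k · m · p · q, m · p · q, t(p, m, p)), t(p · q · q, q · q, m · m), k · p · p · p · t(k, k, k) · t(p, k, q) · t(q, p, q))
  Order the arguments:  k · m · t(k · m · p · p · t(m, k, q) · t(q, k, k), k · k · m · q, k · k · m · m · q · q · q) · t(k · m · q, m · m · q, k · p) · t(t(k · m · p · q, m · p · q, t(p, m, p)), t(p · q · q, q · q, m · m), k · p · p · p · t(k, k, k) · t(p, k, q) · t(q, p, q))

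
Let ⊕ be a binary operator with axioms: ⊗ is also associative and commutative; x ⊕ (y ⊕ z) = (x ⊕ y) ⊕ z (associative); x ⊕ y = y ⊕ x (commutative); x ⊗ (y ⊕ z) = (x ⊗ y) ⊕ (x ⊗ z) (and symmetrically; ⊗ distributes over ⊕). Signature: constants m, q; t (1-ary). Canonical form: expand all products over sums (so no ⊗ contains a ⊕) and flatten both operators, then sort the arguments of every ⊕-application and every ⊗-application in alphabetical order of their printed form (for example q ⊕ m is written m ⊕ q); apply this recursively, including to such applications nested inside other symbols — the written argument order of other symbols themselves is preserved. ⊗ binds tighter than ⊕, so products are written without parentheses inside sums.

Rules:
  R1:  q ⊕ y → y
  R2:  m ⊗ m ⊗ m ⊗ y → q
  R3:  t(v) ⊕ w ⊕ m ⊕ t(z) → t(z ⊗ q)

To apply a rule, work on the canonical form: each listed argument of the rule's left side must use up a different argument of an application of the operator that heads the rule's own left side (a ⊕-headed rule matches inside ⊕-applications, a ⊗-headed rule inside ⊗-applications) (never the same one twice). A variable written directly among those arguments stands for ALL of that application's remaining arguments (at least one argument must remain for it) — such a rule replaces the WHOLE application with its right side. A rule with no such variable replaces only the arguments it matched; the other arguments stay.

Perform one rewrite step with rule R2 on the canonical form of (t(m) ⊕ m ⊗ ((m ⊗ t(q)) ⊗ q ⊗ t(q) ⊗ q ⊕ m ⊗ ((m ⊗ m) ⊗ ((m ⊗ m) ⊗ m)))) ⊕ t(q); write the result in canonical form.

Canonical form:  m ⊗ m ⊗ m ⊗ m ⊗ m ⊗ m ⊗ m ⊕ m ⊗ m ⊗ q ⊗ q ⊗ t(q) ⊗ t(q) ⊕ t(m) ⊕ t(q)
Apply R2:  consuming m, m, m;  y := m ⊗ m ⊗ m ⊗ m
The variable takes the whole remainder — replace the entire application.
Giving:  m ⊗ m ⊗ q ⊗ q ⊗ t(q) ⊗ t(q) ⊕ q ⊕ t(m) ⊕ t(q)

Answer: m ⊗ m ⊗ q ⊗ q ⊗ t(q) ⊗ t(q) ⊕ q ⊕ t(m) ⊕ t(q)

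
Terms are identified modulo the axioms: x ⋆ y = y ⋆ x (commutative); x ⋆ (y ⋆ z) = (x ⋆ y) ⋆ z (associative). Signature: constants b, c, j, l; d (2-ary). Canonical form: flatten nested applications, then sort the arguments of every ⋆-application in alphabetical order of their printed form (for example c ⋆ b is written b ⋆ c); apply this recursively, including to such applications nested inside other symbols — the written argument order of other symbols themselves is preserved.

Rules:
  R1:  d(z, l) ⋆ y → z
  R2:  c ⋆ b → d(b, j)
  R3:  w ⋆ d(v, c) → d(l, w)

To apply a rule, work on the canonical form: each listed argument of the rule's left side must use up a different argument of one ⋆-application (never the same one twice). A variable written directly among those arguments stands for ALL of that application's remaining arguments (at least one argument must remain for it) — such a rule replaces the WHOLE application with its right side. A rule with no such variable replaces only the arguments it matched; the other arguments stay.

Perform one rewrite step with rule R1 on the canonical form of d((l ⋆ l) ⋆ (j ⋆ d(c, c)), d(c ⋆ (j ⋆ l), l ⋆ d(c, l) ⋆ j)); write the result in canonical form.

Answer: d(d(c, c) ⋆ j ⋆ l ⋆ l, d(c ⋆ j ⋆ l, c))

Derivation:
Canonical form:  d(d(c, c) ⋆ j ⋆ l ⋆ l, d(c ⋆ j ⋆ l, d(c, l) ⋆ j ⋆ l))
Match R1:  consume d(c, l);  y := j ⋆ l, z := c
The extension variable absorbs all remaining arguments, so the whole application is rewritten.
New term:  d(d(c, c) ⋆ j ⋆ l ⋆ l, d(c ⋆ j ⋆ l, c))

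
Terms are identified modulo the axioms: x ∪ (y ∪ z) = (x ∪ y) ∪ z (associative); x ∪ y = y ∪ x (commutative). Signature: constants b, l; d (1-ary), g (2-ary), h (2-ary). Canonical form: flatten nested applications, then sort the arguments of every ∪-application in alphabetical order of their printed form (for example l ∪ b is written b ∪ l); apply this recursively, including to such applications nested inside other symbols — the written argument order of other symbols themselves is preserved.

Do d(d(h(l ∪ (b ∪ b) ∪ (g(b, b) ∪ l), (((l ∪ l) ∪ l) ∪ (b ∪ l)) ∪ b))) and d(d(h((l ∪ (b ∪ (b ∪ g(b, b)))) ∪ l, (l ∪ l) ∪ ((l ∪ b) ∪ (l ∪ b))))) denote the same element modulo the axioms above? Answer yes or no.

Answer: yes — both canonical forms are d(d(h(b ∪ b ∪ g(b, b) ∪ l ∪ l, b ∪ b ∪ l ∪ l ∪ l ∪ l)))

Derivation:
Left:  d(d(h(l ∪ (b ∪ b) ∪ (g(b, b) ∪ l), (((l ∪ l) ∪ l) ∪ (b ∪ l)) ∪ b)))
  Descend into:  (((l ∪ l) ∪ l) ∪ (b ∪ l)) ∪ b
  Un-nest:  l ∪ l ∪ l ∪ b ∪ l ∪ b
  Sort:  b ∪ b ∪ l ∪ l ∪ l ∪ l
  Rebuild:  d(d(h(b ∪ b ∪ g(b, b) ∪ l ∪ l, b ∪ b ∪ l ∪ l ∪ l ∪ l)))
Right:  d(d(h((l ∪ (b ∪ (b ∪ g(b, b)))) ∪ l, (l ∪ l) ∪ ((l ∪ b) ∪ (l ∪ b)))))
  Descend into:  (l ∪ l) ∪ ((l ∪ b) ∪ (l ∪ b))
  Flatten:  l ∪ l ∪ l ∪ b ∪ l ∪ b
  Sort:  b ∪ b ∪ l ∪ l ∪ l ∪ l
  Reassemble:  d(d(h(b ∪ b ∪ g(b, b) ∪ l ∪ l, b ∪ b ∪ l ∪ l ∪ l ∪ l)))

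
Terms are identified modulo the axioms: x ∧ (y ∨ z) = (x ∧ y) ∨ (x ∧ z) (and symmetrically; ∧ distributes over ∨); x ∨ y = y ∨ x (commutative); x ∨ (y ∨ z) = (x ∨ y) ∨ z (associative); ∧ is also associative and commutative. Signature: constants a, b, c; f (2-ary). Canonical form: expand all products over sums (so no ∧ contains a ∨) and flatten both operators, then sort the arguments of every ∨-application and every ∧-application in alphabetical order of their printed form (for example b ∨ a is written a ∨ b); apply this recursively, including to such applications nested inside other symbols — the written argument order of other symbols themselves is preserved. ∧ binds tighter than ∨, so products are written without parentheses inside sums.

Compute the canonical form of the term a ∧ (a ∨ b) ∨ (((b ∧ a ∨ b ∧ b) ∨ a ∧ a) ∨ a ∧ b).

Answer: a ∧ a ∨ a ∧ a ∨ a ∧ b ∨ a ∧ b ∨ a ∧ b ∨ b ∧ b

Derivation:
Distribute:  a ∧ a ∨ a ∧ b ∨ a ∧ b ∨ b ∧ b ∨ a ∧ a ∨ a ∧ b
Order the arguments:  a ∧ a ∨ a ∧ a ∨ a ∧ b ∨ a ∧ b ∨ a ∧ b ∨ b ∧ b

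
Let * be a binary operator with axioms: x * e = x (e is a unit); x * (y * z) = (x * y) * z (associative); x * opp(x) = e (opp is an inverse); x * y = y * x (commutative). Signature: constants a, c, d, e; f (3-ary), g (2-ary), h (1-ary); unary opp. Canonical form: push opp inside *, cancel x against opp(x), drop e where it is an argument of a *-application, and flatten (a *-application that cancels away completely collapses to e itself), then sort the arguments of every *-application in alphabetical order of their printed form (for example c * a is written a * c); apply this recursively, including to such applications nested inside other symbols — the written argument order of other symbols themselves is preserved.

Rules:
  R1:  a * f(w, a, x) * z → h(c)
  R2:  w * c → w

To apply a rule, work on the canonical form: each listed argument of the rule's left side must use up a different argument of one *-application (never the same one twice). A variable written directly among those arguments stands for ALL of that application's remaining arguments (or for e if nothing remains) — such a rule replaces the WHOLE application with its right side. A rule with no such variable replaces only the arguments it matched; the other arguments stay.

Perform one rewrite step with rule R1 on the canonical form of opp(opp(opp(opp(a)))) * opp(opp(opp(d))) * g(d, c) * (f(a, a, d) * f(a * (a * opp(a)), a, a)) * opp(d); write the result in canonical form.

Answer: h(c)

Derivation:
Canonical form:  a * f(a, a, a) * f(a, a, d) * g(d, c) * opp(d) * opp(d)
Apply R1:  consuming a, f(a, a, a);  w := a, x := a, z := f(a, a, d) * g(d, c) * opp(d) * opp(d)
The extension variable absorbs all remaining arguments, so the whole application is rewritten.
Giving:  h(c)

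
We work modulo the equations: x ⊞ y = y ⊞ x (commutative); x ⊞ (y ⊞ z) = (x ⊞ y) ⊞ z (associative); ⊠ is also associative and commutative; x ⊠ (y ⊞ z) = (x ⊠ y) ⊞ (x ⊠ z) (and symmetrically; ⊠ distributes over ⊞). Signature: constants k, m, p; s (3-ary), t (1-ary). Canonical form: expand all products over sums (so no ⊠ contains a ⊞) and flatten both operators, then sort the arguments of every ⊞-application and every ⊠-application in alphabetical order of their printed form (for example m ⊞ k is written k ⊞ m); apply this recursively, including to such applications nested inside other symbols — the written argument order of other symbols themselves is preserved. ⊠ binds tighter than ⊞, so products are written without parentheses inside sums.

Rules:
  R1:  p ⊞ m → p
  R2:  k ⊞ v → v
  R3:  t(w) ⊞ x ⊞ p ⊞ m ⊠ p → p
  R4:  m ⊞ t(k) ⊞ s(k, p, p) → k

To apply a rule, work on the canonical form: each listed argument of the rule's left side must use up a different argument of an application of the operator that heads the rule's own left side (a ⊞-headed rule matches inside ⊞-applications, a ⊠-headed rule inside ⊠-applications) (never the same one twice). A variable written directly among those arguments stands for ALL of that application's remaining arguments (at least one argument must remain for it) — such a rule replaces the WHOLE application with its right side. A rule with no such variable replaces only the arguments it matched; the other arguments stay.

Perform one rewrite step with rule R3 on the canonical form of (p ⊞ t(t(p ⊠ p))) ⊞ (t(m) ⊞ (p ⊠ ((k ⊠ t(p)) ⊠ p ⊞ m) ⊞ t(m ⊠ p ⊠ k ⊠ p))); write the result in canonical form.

Canonical form:  k ⊠ p ⊠ p ⊠ t(p) ⊞ m ⊠ p ⊞ p ⊞ t(k ⊠ m ⊠ p ⊠ p) ⊞ t(m) ⊞ t(t(p ⊠ p))
Apply R3:  consuming m ⊠ p, p, t(k ⊠ m ⊠ p ⊠ p);  w := k ⊠ m ⊠ p ⊠ p, x := k ⊠ p ⊠ p ⊠ t(p) ⊞ t(m) ⊞ t(t(p ⊠ p))
The variable takes the whole remainder — replace the entire application.
New term:  p

Answer: p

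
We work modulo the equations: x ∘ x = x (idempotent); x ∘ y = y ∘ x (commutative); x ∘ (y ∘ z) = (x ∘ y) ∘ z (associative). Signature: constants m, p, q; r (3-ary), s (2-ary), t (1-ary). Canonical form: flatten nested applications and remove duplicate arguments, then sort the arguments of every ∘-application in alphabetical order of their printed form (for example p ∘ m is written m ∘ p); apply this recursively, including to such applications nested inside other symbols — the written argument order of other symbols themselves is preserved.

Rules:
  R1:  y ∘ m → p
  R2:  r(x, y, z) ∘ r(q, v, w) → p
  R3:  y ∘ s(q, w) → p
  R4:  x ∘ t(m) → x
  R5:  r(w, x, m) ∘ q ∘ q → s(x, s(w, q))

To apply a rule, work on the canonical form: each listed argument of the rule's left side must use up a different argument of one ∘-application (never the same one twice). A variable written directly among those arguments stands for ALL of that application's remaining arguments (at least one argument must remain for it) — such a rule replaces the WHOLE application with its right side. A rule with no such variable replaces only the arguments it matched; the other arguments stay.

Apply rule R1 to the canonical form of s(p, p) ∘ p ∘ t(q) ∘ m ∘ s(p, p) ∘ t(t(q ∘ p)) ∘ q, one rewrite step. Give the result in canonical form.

Answer: p

Derivation:
Canonical form:  m ∘ p ∘ q ∘ s(p, p) ∘ t(q) ∘ t(t(p ∘ q))
Match R1:  consume m;  y := p ∘ q ∘ s(p, p) ∘ t(q) ∘ t(t(p ∘ q))
The extension variable absorbs all remaining arguments, so the whole application is rewritten.
Result:  p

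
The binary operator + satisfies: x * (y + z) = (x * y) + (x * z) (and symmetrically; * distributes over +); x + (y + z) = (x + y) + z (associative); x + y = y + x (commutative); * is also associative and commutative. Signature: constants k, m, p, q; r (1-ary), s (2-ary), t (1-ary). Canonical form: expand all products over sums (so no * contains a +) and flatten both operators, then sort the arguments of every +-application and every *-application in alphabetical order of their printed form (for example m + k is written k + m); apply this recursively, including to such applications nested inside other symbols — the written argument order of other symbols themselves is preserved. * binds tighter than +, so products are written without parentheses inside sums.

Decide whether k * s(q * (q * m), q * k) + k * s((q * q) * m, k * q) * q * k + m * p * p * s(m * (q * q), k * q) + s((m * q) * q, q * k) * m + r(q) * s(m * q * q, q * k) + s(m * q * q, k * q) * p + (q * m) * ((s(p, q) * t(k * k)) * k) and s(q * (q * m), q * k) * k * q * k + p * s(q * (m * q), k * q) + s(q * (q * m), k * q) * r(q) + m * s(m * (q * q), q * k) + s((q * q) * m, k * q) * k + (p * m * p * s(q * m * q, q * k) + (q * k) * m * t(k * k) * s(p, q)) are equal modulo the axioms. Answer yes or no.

Left:  k * s(q * (q * m), q * k) + k * s((q * q) * m, k * q) * q * k + m * p * p * s(m * (q * q), k * q) + s((m * q) * q, q * k) * m + r(q) * s(m * q * q, q * k) + s(m * q * q, k * q) * p + (q * m) * ((s(p, q) * t(k * k)) * k)
  Merge nested applications:  k * s(m * q * q, k * q) + k * k * q * s(m * q * q, k * q) + m * p * p * s(m * q * q, k * q) + m * s(m * q * q, k * q) + r(q) * s(m * q * q, k * q) + p * s(m * q * q, k * q) + k * m * q * s(p, q) * t(k * k)
  Order the arguments:  k * k * q * s(m * q * q, k * q) + k * m * q * s(p, q) * t(k * k) + k * s(m * q * q, k * q) + m * p * p * s(m * q * q, k * q) + m * s(m * q * q, k * q) + p * s(m * q * q, k * q) + r(q) * s(m * q * q, k * q)
Right:  s(q * (q * m), q * k) * k * q * k + p * s(q * (m * q), k * q) + s(q * (q * m), k * q) * r(q) + m * s(m * (q * q), q * k) + s((q * q) * m, k * q) * k + (p * m * p * s(q * m * q, q * k) + (q * k) * m * t(k * k) * s(p, q))
  Flatten:  k * k * q * s(m * q * q, k * q) + p * s(m * q * q, k * q) + r(q) * s(m * q * q, k * q) + m * s(m * q * q, k * q) + k * s(m * q * q, k * q) + m * p * p * s(m * q * q, k * q) + k * m * q * s(p, q) * t(k * k)
  Sort arguments:  k * k * q * s(m * q * q, k * q) + k * m * q * s(p, q) * t(k * k) + k * s(m * q * q, k * q) + m * p * p * s(m * q * q, k * q) + m * s(m * q * q, k * q) + p * s(m * q * q, k * q) + r(q) * s(m * q * q, k * q)

Answer: yes — both canonical forms are k * k * q * s(m * q * q, k * q) + k * m * q * s(p, q) * t(k * k) + k * s(m * q * q, k * q) + m * p * p * s(m * q * q, k * q) + m * s(m * q * q, k * q) + p * s(m * q * q, k * q) + r(q) * s(m * q * q, k * q)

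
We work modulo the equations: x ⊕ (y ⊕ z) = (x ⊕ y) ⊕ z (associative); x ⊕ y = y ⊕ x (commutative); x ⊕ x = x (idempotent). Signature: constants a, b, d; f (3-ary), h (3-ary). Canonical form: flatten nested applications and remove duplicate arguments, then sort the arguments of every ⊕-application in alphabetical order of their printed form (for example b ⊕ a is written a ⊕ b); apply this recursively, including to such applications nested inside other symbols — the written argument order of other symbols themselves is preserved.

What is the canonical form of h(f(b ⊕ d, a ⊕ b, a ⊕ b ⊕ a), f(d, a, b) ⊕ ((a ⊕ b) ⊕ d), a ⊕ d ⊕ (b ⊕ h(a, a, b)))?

Answer: h(f(b ⊕ d, a ⊕ b, a ⊕ b), a ⊕ b ⊕ d ⊕ f(d, a, b), a ⊕ b ⊕ d ⊕ h(a, a, b))

Derivation:
Focus inside:  f(d, a, b) ⊕ ((a ⊕ b) ⊕ d)
Merge nested applications:  f(d, a, b) ⊕ a ⊕ b ⊕ d
Sort:  a ⊕ b ⊕ d ⊕ f(d, a, b)
Put back:  h(f(b ⊕ d, a ⊕ b, a ⊕ b), a ⊕ b ⊕ d ⊕ f(d, a, b), a ⊕ b ⊕ d ⊕ h(a, a, b))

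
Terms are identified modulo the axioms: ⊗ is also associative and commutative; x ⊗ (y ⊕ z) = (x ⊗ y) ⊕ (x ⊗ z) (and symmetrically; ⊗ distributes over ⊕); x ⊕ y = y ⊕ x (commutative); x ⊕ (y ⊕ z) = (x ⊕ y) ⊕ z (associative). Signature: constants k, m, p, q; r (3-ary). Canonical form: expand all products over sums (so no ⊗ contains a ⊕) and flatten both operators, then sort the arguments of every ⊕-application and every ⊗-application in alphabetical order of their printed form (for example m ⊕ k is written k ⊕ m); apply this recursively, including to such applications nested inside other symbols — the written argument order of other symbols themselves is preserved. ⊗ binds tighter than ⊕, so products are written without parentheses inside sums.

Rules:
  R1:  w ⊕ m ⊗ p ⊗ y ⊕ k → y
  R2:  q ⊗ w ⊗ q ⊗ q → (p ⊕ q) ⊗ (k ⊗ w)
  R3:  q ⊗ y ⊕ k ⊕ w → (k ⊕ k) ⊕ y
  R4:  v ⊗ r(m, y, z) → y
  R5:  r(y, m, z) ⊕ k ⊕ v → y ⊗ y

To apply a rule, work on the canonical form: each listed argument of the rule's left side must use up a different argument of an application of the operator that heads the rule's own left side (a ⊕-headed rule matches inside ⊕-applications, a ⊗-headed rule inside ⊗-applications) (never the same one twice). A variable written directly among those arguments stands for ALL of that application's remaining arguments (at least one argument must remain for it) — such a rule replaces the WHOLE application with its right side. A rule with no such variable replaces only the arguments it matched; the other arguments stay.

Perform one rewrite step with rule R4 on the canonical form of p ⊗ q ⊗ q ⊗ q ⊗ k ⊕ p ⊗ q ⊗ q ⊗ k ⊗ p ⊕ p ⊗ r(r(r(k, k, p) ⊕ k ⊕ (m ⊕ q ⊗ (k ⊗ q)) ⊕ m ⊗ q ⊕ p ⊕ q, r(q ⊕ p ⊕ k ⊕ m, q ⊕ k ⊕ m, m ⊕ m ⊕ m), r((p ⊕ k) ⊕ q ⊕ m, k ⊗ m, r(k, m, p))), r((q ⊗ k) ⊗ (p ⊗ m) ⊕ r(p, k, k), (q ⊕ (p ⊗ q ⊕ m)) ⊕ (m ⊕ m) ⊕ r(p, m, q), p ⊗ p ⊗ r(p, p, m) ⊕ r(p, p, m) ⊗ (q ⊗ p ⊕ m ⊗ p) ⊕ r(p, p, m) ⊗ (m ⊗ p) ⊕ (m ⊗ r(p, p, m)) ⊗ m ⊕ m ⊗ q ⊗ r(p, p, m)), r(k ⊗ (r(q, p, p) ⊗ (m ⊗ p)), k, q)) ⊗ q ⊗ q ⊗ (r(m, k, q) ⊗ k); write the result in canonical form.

Answer: k ⊕ k ⊗ p ⊗ p ⊗ q ⊗ q ⊕ k ⊗ p ⊗ q ⊗ q ⊗ q

Derivation:
Canonical form:  k ⊗ p ⊗ p ⊗ q ⊗ q ⊕ k ⊗ p ⊗ q ⊗ q ⊗ q ⊕ k ⊗ p ⊗ q ⊗ q ⊗ r(m, k, q) ⊗ r(r(k ⊕ k ⊗ q ⊗ q ⊕ m ⊕ m ⊗ q ⊕ p ⊕ q ⊕ r(k, k, p), r(k ⊕ m ⊕ p ⊕ q, k ⊕ m ⊕ q, m ⊕ m ⊕ m), r(k ⊕ m ⊕ p ⊕ q, k ⊗ m, r(k, m, p))), r(k ⊗ m ⊗ p ⊗ q ⊕ r(p, k, k), m ⊕ m ⊕ m ⊕ p ⊗ q ⊕ q ⊕ r(p, m, q), m ⊗ m ⊗ r(p, p, m) ⊕ m ⊗ p ⊗ r(p, p, m) ⊕ m ⊗ p ⊗ r(p, p, m) ⊕ m ⊗ q ⊗ r(p, p, m) ⊕ p ⊗ p ⊗ r(p, p, m) ⊕ p ⊗ q ⊗ r(p, p, m)), r(k ⊗ m ⊗ p ⊗ r(q, p, p), k, q))
Match R4:  consume r(m, k, q);  v := k ⊗ p ⊗ q ⊗ q ⊗ r(r(k ⊕ k ⊗ q ⊗ q ⊕ m ⊕ m ⊗ q ⊕ p ⊕ q ⊕ r(k, k, p), r(k ⊕ m ⊕ p ⊕ q, k ⊕ m ⊕ q, m ⊕ m ⊕ m), r(k ⊕ m ⊕ p ⊕ q, k ⊗ m, r(k, m, p))), r(k ⊗ m ⊗ p ⊗ q ⊕ r(p, k, k), m ⊕ m ⊕ m ⊕ p ⊗ q ⊕ q ⊕ r(p, m, q), m ⊗ m ⊗ r(p, p, m) ⊕ m ⊗ p ⊗ r(p, p, m) ⊕ m ⊗ p ⊗ r(p, p, m) ⊕ m ⊗ q ⊗ r(p, p, m) ⊕ p ⊗ p ⊗ r(p, p, m) ⊕ p ⊗ q ⊗ r(p, p, m)), r(k ⊗ m ⊗ p ⊗ r(q, p, p), k, q)), y := k, z := q
The extension variable absorbs all remaining arguments, so the whole application is rewritten.
Giving:  k ⊕ k ⊗ p ⊗ p ⊗ q ⊗ q ⊕ k ⊗ p ⊗ q ⊗ q ⊗ q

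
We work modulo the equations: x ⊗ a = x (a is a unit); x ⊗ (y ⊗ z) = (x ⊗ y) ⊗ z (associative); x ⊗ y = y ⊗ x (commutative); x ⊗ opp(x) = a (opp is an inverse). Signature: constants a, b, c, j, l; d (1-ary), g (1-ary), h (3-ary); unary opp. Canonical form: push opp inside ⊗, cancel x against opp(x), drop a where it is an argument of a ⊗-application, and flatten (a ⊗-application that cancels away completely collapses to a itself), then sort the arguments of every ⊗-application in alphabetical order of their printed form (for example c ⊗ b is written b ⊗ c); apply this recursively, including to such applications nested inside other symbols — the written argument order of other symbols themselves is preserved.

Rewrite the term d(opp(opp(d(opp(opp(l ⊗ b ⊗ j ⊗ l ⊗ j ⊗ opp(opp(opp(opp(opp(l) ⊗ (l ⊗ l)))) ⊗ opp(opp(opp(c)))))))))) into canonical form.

Answer: d(d(b ⊗ c ⊗ j ⊗ j ⊗ l ⊗ l ⊗ l))

Derivation:
Descend into:  l ⊗ b ⊗ j ⊗ l ⊗ j ⊗ opp(opp(opp(opp(opp(l) ⊗ (l ⊗ l)))) ⊗ opp(opp(opp(c))))
Push opp inside:  distribute opp over ⊗ and collapse double opp
Collect terms:  l ⊗ l ⊗ l ⊗ b ⊗ j ⊗ j ⊗ c
Sort arguments:  b ⊗ c ⊗ j ⊗ j ⊗ l ⊗ l ⊗ l
Reassemble:  d(d(b ⊗ c ⊗ j ⊗ j ⊗ l ⊗ l ⊗ l))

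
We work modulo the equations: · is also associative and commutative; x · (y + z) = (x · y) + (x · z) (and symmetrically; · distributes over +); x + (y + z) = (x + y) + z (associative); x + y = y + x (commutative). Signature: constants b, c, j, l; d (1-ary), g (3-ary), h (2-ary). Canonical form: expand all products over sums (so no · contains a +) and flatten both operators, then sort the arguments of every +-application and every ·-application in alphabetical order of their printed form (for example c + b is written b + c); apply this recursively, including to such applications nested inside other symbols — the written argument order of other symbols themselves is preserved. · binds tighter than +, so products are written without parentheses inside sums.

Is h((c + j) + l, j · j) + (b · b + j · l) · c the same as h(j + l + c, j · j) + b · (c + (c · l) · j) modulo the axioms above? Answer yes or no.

Left:  h((c + j) + l, j · j) + (b · b + j · l) · c
  Distribute:  h(c + j + l, j · j) + b · b · c + c · j · l
  Sort:  b · b · c + c · j · l + h(c + j + l, j · j)
Right:  h(j + l + c, j · j) + b · (c + (c · l) · j)
  Expand:  h(c + j + l, j · j) + b · c + b · c · j · l
  Sort arguments:  b · c + b · c · j · l + h(c + j + l, j · j)

Answer: no — b · b · c + c · j · l + h(c + j + l, j · j) vs b · c + b · c · j · l + h(c + j + l, j · j)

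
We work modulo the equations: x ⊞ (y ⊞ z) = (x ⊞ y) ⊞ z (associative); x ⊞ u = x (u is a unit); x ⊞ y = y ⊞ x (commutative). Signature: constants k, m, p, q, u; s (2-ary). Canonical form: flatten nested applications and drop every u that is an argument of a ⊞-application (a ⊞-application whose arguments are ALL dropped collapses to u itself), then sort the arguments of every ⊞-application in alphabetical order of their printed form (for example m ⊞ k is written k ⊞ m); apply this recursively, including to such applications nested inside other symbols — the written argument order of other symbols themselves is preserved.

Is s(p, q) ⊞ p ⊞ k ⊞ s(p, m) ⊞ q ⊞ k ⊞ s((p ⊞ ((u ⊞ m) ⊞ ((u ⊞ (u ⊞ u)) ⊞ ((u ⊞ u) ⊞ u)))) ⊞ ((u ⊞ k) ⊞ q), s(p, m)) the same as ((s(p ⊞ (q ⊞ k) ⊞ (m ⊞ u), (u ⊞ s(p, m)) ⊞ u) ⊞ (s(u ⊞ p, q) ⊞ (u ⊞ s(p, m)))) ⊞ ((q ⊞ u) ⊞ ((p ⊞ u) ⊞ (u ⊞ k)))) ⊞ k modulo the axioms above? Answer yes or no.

Left:  s(p, q) ⊞ p ⊞ k ⊞ s(p, m) ⊞ q ⊞ k ⊞ s((p ⊞ ((u ⊞ m) ⊞ ((u ⊞ (u ⊞ u)) ⊞ ((u ⊞ u) ⊞ u)))) ⊞ ((u ⊞ k) ⊞ q), s(p, m))
  Inside:  s((p ⊞ ((u ⊞ m) ⊞ ((u ⊞ (u ⊞ u)) ⊞ ((u ⊞ u) ⊞ u)))) ⊞ ((u ⊞ k) ⊞ q), s(p, m))  →  s(k ⊞ m ⊞ p ⊞ q, s(p, m))
  Sort arguments:  k ⊞ k ⊞ p ⊞ q ⊞ s(k ⊞ m ⊞ p ⊞ q, s(p, m)) ⊞ s(p, m) ⊞ s(p, q)
Right:  ((s(p ⊞ (q ⊞ k) ⊞ (m ⊞ u), (u ⊞ s(p, m)) ⊞ u) ⊞ (s(u ⊞ p, q) ⊞ (u ⊞ s(p, m)))) ⊞ ((q ⊞ u) ⊞ ((p ⊞ u) ⊞ (u ⊞ k)))) ⊞ k
  Flatten:  s(p ⊞ (q ⊞ k) ⊞ (m ⊞ u), (u ⊞ s(p, m)) ⊞ u) ⊞ s(u ⊞ p, q) ⊞ u ⊞ s(p, m) ⊞ q ⊞ u ⊞ p ⊞ u ⊞ u ⊞ k ⊞ k
  Simplify inside:  s(p ⊞ (q ⊞ k) ⊞ (m ⊞ u), (u ⊞ s(p, m)) ⊞ u)  →  s(k ⊞ m ⊞ p ⊞ q, s(p, m))
  Simplify inside:  s(u ⊞ p, q)  →  s(p, q)
  Units out:  drop u (×4)
  Sort arguments:  k ⊞ k ⊞ p ⊞ q ⊞ s(k ⊞ m ⊞ p ⊞ q, s(p, m)) ⊞ s(p, m) ⊞ s(p, q)

Answer: yes — both canonical forms are k ⊞ k ⊞ p ⊞ q ⊞ s(k ⊞ m ⊞ p ⊞ q, s(p, m)) ⊞ s(p, m) ⊞ s(p, q)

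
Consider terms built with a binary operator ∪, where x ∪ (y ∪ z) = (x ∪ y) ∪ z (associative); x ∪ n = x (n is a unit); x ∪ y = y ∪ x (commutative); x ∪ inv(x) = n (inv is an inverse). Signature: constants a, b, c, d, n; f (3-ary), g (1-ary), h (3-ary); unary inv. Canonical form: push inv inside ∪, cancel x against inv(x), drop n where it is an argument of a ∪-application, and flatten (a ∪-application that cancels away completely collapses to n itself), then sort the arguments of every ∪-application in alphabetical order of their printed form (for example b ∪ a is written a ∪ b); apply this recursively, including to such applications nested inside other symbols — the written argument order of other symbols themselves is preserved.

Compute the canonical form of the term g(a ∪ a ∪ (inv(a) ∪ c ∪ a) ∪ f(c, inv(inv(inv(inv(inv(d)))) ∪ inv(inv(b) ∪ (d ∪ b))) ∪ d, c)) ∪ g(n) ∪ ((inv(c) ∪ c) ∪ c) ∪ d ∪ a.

Push inv inside:  distribute inv over ∪ and collapse double inv
Collect terms:  g(a ∪ a ∪ c ∪ f(c, d, c)) ∪ g(n) ∪ c ∪ d ∪ a
Sort arguments:  a ∪ c ∪ d ∪ g(a ∪ a ∪ c ∪ f(c, d, c)) ∪ g(n)

Answer: a ∪ c ∪ d ∪ g(a ∪ a ∪ c ∪ f(c, d, c)) ∪ g(n)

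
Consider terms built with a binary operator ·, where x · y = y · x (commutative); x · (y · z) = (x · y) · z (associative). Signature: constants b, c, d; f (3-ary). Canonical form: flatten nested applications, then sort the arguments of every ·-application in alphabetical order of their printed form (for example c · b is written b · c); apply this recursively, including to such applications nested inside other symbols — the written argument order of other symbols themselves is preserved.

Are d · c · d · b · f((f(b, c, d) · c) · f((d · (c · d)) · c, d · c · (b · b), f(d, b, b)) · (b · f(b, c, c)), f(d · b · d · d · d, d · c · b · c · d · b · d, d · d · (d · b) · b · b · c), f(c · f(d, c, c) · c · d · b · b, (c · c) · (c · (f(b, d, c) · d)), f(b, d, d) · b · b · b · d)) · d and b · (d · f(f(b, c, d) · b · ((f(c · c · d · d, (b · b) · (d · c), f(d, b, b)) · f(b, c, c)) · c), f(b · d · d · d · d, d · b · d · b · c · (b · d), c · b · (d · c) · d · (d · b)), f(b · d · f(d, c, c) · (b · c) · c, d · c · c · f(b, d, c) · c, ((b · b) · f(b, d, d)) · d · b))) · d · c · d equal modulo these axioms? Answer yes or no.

Answer: no — b · c · d · d · d · f(b · c · f(b, c, c) · f(b, c, d) · f(c · c · d · d, b · b · c · d, f(d, b, b)), f(b · d · d · d · d, b · b · c · c · d · d · d, b · b · b · c · d · d · d), f(b · b · c · c · d · f(d, c, c), c · c · c · d · f(b, d, c), b · b · b · d · f(b, d, d))) vs b · c · d · d · d · f(b · c · f(b, c, c) · f(b, c, d) · f(c · c · d · d, b · b · c · d, f(d, b, b)), f(b · d · d · d · d, b · b · b · c · d · d · d, b · b · c · c · d · d · d), f(b · b · c · c · d · f(d, c, c), c · c · c · d · f(b, d, c), b · b · b · d · f(b, d, d)))

Derivation:
Left:  d · c · d · b · f((f(b, c, d) · c) · f((d · (c · d)) · c, d · c · (b · b), f(d, b, b)) · (b · f(b, c, c)), f(d · b · d · d · d, d · c · b · c · d · b · d, d · d · (d · b) · b · b · c), f(c · f(d, c, c) · c · d · b · b, (c · c) · (c · (f(b, d, c) · d)), f(b, d, d) · b · b · b · d)) · d
  Canonicalize subterm:  f((f(b, c, d) · c) · f((d · (c · d)) · c, d · c · (b · b), f(d, b, b)) · (b · f(b, c, c)), f(d · b · d · d · d, d · c · b · c · d · b · d, d · d · (d · b) · b · b · c), f(c · f(d, c, c) · c · d · b · b, (c · c) · (c · (f(b, d, c) · d)), f(b, d, d) · b · b · b · d))  →  f(b · c · f(b, c, c) · f(b, c, d) · f(c · c · d · d, b · b · c · d, f(d, b, b)), f(b · d · d · d · d, b · b · c · c · d · d · d, b · b · b · c · d · d · d), f(b · b · c · c · d · f(d, c, c), c · c · c · d · f(b, d, c), b · b · b · d · f(b, d, d)))
  Sort:  b · c · d · d · d · f(b · c · f(b, c, c) · f(b, c, d) · f(c · c · d · d, b · b · c · d, f(d, b, b)), f(b · d · d · d · d, b · b · c · c · d · d · d, b · b · b · c · d · d · d), f(b · b · c · c · d · f(d, c, c), c · c · c · d · f(b, d, c), b · b · b · d · f(b, d, d)))
Right:  b · (d · f(f(b, c, d) · b · ((f(c · c · d · d, (b · b) · (d · c), f(d, b, b)) · f(b, c, c)) · c), f(b · d · d · d · d, d · b · d · b · c · (b · d), c · b · (d · c) · d · (d · b)), f(b · d · f(d, c, c) · (b · c) · c, d · c · c · f(b, d, c) · c, ((b · b) · f(b, d, d)) · d · b))) · d · c · d
  Un-nest:  b · d · f(f(b, c, d) · b · ((f(c · c · d · d, (b · b) · (d · c), f(d, b, b)) · f(b, c, c)) · c), f(b · d · d · d · d, d · b · d · b · c · (b · d), c · b · (d · c) · d · (d · b)), f(b · d · f(d, c, c) · (b · c) · c, d · c · c · f(b, d, c) · c, ((b · b) · f(b, d, d)) · d · b)) · d · c · d
  Canonicalize subterm:  f(f(b, c, d) · b · ((f(c · c · d · d, (b · b) · (d · c), f(d, b, b)) · f(b, c, c)) · c), f(b · d · d · d · d, d · b · d · b · c · (b · d), c · b · (d · c) · d · (d · b)), f(b · d · f(d, c, c) · (b · c) · c, d · c · c · f(b, d, c) · c, ((b · b) · f(b, d, d)) · d · b))  →  f(b · c · f(b, c, c) · f(b, c, d) · f(c · c · d · d, b · b · c · d, f(d, b, b)), f(b · d · d · d · d, b · b · b · c · d · d · d, b · b · c · c · d · d · d), f(b · b · c · c · d · f(d, c, c), c · c · c · d · f(b, d, c), b · b · b · d · f(b, d, d)))
  Sort arguments:  b · c · d · d · d · f(b · c · f(b, c, c) · f(b, c, d) · f(c · c · d · d, b · b · c · d, f(d, b, b)), f(b · d · d · d · d, b · b · b · c · d · d · d, b · b · c · c · d · d · d), f(b · b · c · c · d · f(d, c, c), c · c · c · d · f(b, d, c), b · b · b · d · f(b, d, d)))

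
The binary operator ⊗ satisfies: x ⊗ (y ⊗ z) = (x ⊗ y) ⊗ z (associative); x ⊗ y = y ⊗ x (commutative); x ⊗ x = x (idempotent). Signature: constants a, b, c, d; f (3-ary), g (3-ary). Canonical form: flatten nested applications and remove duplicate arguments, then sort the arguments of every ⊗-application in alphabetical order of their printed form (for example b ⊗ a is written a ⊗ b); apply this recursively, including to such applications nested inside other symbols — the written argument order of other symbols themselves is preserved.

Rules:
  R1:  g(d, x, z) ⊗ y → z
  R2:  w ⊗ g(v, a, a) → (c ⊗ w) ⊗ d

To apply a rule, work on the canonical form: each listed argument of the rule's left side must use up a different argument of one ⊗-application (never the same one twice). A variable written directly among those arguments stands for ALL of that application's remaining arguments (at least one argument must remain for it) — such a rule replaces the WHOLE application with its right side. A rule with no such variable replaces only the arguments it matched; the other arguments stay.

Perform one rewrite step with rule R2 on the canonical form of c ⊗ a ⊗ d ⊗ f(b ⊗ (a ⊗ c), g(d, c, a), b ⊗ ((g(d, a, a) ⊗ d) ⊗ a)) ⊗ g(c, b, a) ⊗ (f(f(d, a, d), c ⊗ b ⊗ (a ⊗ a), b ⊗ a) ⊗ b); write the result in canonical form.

Answer: a ⊗ b ⊗ c ⊗ d ⊗ f(a ⊗ b ⊗ c, g(d, c, a), a ⊗ b ⊗ c ⊗ d) ⊗ f(f(d, a, d), a ⊗ b ⊗ c, a ⊗ b) ⊗ g(c, b, a)

Derivation:
Canonical form:  a ⊗ b ⊗ c ⊗ d ⊗ f(a ⊗ b ⊗ c, g(d, c, a), a ⊗ b ⊗ d ⊗ g(d, a, a)) ⊗ f(f(d, a, d), a ⊗ b ⊗ c, a ⊗ b) ⊗ g(c, b, a)
R2 matches:  uses g(d, a, a);  v := d, w := a ⊗ b ⊗ d
The variable takes the whole remainder — replace the entire application.
Giving:  a ⊗ b ⊗ c ⊗ d ⊗ f(a ⊗ b ⊗ c, g(d, c, a), a ⊗ b ⊗ c ⊗ d) ⊗ f(f(d, a, d), a ⊗ b ⊗ c, a ⊗ b) ⊗ g(c, b, a)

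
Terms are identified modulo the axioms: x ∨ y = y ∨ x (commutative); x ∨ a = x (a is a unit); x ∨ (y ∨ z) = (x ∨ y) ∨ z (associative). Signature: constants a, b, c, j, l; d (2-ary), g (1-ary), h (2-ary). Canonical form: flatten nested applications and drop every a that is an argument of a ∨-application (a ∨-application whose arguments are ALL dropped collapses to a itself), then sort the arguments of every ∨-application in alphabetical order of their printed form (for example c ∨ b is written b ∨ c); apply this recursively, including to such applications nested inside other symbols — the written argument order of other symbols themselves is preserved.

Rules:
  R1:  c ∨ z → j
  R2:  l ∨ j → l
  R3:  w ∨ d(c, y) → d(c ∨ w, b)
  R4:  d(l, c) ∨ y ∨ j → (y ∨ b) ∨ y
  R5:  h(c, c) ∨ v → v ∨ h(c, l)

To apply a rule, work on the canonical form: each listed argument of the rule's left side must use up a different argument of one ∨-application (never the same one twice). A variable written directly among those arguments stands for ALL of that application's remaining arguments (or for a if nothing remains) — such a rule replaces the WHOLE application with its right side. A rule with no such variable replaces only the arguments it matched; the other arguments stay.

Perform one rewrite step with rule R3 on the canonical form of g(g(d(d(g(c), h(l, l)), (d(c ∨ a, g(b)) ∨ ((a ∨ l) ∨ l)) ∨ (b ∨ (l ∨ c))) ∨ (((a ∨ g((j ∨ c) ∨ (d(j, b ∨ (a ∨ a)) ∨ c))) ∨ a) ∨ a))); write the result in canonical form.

Canonical form:  g(g(d(d(g(c), h(l, l)), b ∨ c ∨ d(c, g(b)) ∨ l ∨ l ∨ l) ∨ g(c ∨ c ∨ d(j, b) ∨ j)))
Match R3:  consume d(c, g(b));  w := b ∨ c ∨ l ∨ l ∨ l, y := g(b)
The extension variable absorbs all remaining arguments, so the whole application is rewritten.
Giving:  g(g(d(d(g(c), h(l, l)), d(b ∨ c ∨ c ∨ l ∨ l ∨ l, b)) ∨ g(c ∨ c ∨ d(j, b) ∨ j)))

Answer: g(g(d(d(g(c), h(l, l)), d(b ∨ c ∨ c ∨ l ∨ l ∨ l, b)) ∨ g(c ∨ c ∨ d(j, b) ∨ j)))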